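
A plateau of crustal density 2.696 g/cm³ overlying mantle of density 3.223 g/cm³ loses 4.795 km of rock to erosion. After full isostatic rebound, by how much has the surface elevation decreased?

Rebound u = e ρ_c/ρ_m = 4.795 km × 2.696/3.223 = 4.011 km.
Net surface drop = e − u = 4.795 km − 4.011 km = e (ρ_m − ρ_c)/ρ_m = 0.784 km.

0.784 km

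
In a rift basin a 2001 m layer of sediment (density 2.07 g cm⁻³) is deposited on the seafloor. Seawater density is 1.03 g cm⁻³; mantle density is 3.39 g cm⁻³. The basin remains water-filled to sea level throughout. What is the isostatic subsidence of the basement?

Submarine loading: the sediment displaces seawater, and the subsidence is in turn flooded, so s (ρ_m − ρ_w) = t (ρ_sed − ρ_w).
s = 2001 m × (2.07 − 1.03) / (3.39 − 1.03) = 882 m.

882 m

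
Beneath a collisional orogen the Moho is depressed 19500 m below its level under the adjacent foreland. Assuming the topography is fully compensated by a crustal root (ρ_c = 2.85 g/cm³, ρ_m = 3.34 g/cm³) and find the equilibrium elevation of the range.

3350 m

Balancing pressure at the compensation depth: ρ_c h = (ρ_m − ρ_c) r.
h = r (ρ_m − ρ_c) / ρ_c = 19500 m × (3.34 − 2.85) / 2.85 = 3350 m.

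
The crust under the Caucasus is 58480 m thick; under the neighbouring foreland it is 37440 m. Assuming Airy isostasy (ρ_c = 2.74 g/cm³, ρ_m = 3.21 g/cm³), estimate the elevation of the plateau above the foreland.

3080 m

Excess crust Δ = 58480 m − 37440 m = 21040 m, split between elevation h and root r with h + r = Δ.
Airy balance ρ_c h = (ρ_m − ρ_c) r gives r = h ρ_c/(ρ_m − ρ_c), so h (1 + ρ_c/(ρ_m − ρ_c)) = Δ, i.e. h = Δ (ρ_m − ρ_c)/ρ_m.
h = 21040 m × 0.47/3.21 = 3080 m.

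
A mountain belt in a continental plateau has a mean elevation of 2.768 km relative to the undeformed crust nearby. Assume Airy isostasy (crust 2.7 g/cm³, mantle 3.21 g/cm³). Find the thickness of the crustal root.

By Archimedes' principle applied to the lithosphere: the weight of the topography is balanced by the buoyancy of the root, ρ_c h = (ρ_m − ρ_c) r.
r = h · ρ_c / (ρ_m − ρ_c) = 2.768 km × 2.7 / (3.21 − 2.7) = 14.7 km.

14.7 km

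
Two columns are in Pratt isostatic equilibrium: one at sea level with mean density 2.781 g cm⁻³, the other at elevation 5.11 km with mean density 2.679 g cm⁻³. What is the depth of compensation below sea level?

ρ_ref D = ρ (D + h) → D (ρ_ref − ρ) = ρ h.
D = ρ h/(ρ_ref − ρ) = 2.679 × 5.11 km/(2.781 − 2.679) = 134 km.

134 km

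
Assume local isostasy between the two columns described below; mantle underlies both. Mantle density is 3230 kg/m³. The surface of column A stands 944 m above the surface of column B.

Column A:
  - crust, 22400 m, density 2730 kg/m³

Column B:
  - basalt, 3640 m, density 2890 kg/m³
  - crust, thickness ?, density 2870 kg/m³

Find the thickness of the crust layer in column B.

Take the compensation level at the base of the deeper column (depth z_c below the surface of column A) and equate Σ ρ_i t_i down to z_c; mantle fills any gap and the z_c terms cancel.
Column A: 22400×2730 + (z_c − 22400)×3230
Column B: 944×0 + 3640×2890 + x×2870 + (z_c − 944 − 3640 − x)×3230
The z_c×3230 term appears on both sides and cancels. Collect the known terms of each column as K = Σ(ρt)_known − 3230 × (depth of known layers): K_A = 61152000 − 3230×22400 = −11200000; K_B = 10519600 − 3230×(944 + 3640) = −4286720.
Balance: K_A = K_B − x×(3230 − 2870), so x = (K_B − K_A)/(3230 − 2870) = 6913280/360 = 19200 m.

19200 m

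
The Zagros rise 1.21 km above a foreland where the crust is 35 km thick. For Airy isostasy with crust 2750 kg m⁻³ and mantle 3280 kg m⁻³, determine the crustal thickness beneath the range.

42.5 km

Root depth r = h ρ_c / (ρ_m − ρ_c) = 1.21 km × 2750 / 530 = 6.278 km.
Total thickness = T + h + r = 35 km + 1.21 km + 6.278 km = 42.5 km.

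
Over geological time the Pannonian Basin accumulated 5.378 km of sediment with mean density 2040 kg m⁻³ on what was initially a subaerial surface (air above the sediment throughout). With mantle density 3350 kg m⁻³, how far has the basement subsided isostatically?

Subaerial load: s = t ρ_sed / ρ_m = 5.378 km × 2040/3350 = 3.27 km.

3.27 km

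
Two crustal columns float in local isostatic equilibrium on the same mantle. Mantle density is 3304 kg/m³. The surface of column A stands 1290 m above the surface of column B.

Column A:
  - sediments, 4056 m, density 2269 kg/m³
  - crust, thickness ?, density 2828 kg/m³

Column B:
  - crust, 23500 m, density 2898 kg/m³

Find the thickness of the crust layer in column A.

Take the compensation level at the base of the deeper column (depth z_c below the surface of column A) and equate Σ ρ_i t_i down to z_c; mantle fills any gap and the z_c terms cancel.
Column A: 4056×2269 + x×2828 + (z_c − 4056 − x)×3304
Column B: 1290×0 + 23500×2898 + (z_c − 1290 − 23500)×3304
The z_c×3304 term appears on both sides and cancels. Collect the known terms of each column as K = Σ(ρt)_known − 3304 × (depth of known layers): K_A = 9203064 − 3304×4056 = −4197960; K_B = 68103000 − 3304×(1290 + 23500) = −13803160.
Balance: K_A − x×(3304 − 2828) = K_B, so x = (K_A − K_B)/(3304 − 2828) = 9605200/476 = 20200 m.

20200 m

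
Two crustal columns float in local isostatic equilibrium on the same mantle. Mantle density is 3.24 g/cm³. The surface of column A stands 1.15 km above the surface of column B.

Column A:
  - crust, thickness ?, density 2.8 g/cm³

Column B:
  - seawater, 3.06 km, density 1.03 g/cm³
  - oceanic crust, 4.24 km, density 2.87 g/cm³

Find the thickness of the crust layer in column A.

Take the compensation level at the base of the deeper column (depth z_c below the surface of column A) and equate Σ ρ_i t_i down to z_c; mantle fills any gap and the z_c terms cancel.
Column A: x×2.8 + (z_c − 0 − x)×3.24
Column B: 1.15×0 + 3.06×1.03 + 4.24×2.87 + (z_c − 1.15 − 7.3)×3.24
The z_c×3.24 term appears on both sides and cancels. Collect the known terms of each column as K = Σ(ρt)_known − 3.24 × (depth of known layers): K_A = 0 − 3.24×0 = 0; K_B = 15.3206 − 3.24×(1.15 + 7.3) = −12.0574.
Balance: K_A − x×(3.24 − 2.8) = K_B, so x = (K_A − K_B)/(3.24 − 2.8) = 12.0574/0.44 = 27.4 km.

27.4 km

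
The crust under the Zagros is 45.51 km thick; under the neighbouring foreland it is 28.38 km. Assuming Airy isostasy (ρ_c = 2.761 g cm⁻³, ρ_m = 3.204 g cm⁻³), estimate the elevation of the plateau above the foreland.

2.37 km

Excess crust Δ = 45.51 km − 28.38 km = 17.13 km, split between elevation h and root r with h + r = Δ.
Airy balance ρ_c h = (ρ_m − ρ_c) r gives r = h ρ_c/(ρ_m − ρ_c), so h (1 + ρ_c/(ρ_m − ρ_c)) = Δ, i.e. h = Δ (ρ_m − ρ_c)/ρ_m.
h = 17.13 km × 0.443/3.204 = 2.37 km.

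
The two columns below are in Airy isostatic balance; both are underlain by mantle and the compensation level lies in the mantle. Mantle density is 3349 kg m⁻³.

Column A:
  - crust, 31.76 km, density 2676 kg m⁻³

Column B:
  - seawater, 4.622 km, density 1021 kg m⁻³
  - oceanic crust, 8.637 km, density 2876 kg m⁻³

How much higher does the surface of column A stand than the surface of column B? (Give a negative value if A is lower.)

For any compensation level in the mantle, the mantle terms cancel and isostasy reduces to e = (Σt_A − Σt_B) − (Σ(ρt)_A − Σ(ρt)_B) / ρ_m.
Σt_A = 31.76 km; Σt_B = 13.259 km; Σ(ρt)_A = 84989.76; Σ(ρt)_B = 29559.074 (in km·kg m⁻³).
e = (31.76 − 13.259) − (84989.76 − 29559.074) / 3349 = 1.95 km.

1.95 km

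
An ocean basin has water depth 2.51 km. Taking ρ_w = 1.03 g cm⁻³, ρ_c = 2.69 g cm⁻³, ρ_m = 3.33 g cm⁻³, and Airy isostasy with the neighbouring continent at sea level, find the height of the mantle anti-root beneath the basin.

6.51 km

For local isostatic compensation: replacing crust with seawater at the top is compensated by replacing crust with mantle at the base: d (ρ_c − ρ_w) = a (ρ_m − ρ_c).
a = d (ρ_c − ρ_w)/(ρ_m − ρ_c) = 2.51 km × 1.66/0.64 = 6.51 km.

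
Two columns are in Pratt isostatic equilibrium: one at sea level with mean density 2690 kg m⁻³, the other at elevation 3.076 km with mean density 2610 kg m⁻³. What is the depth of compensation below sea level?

ρ_ref D = ρ (D + h) → D (ρ_ref − ρ) = ρ h.
D = ρ h/(ρ_ref − ρ) = 2610 × 3.076 km/(2690 − 2610) = 100 km.

100 km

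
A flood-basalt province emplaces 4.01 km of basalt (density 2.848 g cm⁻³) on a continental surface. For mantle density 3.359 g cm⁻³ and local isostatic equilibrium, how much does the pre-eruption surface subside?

Subaerial loading: s = t ρ_load / ρ_m.
s = 4.01 km × 2.848/3.359 = 3.4 km.

3.4 km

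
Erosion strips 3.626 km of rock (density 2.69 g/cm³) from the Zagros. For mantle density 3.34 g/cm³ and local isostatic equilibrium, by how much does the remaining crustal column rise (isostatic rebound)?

Unloading: uplift u = e ρ_c/ρ_m = 3.626 km × 2.69/3.34 = 2.92 km.

2.92 km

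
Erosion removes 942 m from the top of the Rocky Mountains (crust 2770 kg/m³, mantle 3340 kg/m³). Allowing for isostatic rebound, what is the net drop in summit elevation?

Rebound u = e ρ_c/ρ_m = 942 m × 2770/3340 = 781.2 m.
Net surface drop = e − u = 942 m − 781.2 m = e (ρ_m − ρ_c)/ρ_m = 161 m.

161 m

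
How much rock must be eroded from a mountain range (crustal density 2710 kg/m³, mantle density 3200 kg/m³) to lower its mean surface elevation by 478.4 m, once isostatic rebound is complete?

Net drop Δ = e − u = e − e ρ_c/ρ_m = e (ρ_m − ρ_c)/ρ_m.
e = Δ ρ_m/(ρ_m − ρ_c) = 478.4 m × 3200/490 = 3120 m.

3120 m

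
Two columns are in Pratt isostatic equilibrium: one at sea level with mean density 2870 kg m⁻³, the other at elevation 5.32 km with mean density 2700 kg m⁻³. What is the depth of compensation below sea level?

ρ_ref D = ρ (D + h) → D (ρ_ref − ρ) = ρ h.
D = ρ h/(ρ_ref − ρ) = 2700 × 5.32 km/(2870 − 2700) = 84.5 km.

84.5 km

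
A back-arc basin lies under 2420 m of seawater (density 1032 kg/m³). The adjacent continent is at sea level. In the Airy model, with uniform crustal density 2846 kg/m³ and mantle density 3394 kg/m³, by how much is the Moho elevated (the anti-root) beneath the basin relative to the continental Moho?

Isostatic balance requires: replacing crust with seawater at the top is compensated by replacing crust with mantle at the base: d (ρ_c − ρ_w) = a (ρ_m − ρ_c).
a = d (ρ_c − ρ_w)/(ρ_m − ρ_c) = 2420 m × 1814/548 = 8010 m.

8010 m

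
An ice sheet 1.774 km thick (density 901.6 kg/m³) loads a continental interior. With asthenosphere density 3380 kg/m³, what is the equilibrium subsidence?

Isostatic balance requires: the ice load ρ_ice t is balanced by mantle displaced below, ρ_m s.
s = t ρ_ice / ρ_m = 1.774 km × 901.6/3380 = 0.473 km.

0.473 km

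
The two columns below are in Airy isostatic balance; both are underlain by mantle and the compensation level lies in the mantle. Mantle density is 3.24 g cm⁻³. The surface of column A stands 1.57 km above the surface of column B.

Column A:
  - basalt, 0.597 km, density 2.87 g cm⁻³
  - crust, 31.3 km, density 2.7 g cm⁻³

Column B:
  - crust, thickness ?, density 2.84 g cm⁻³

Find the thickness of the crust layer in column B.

30.1 km

Take the compensation level at the base of the deeper column (depth z_c below the surface of column A) and equate Σ ρ_i t_i down to z_c; mantle fills any gap and the z_c terms cancel.
Column A: 0.597×2.87 + 31.3×2.7 + (z_c − 31.897)×3.24
Column B: 1.57×0 + x×2.84 + (z_c − 1.57 − 0 − x)×3.24
The z_c×3.24 term appears on both sides and cancels. Collect the known terms of each column as K = Σ(ρt)_known − 3.24 × (depth of known layers): K_A = 86.22339 − 3.24×31.897 = −17.12289; K_B = 0 − 3.24×(1.57 + 0) = −5.0868.
Balance: K_A = K_B − x×(3.24 − 2.84), so x = (K_B − K_A)/(3.24 − 2.84) = 12.0361/0.4 = 30.1 km.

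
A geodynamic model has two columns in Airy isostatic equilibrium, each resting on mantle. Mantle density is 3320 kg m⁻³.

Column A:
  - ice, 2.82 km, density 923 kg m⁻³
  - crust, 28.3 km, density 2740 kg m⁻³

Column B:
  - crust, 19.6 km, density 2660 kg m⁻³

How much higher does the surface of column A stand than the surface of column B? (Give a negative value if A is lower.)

For any compensation level in the mantle, the mantle terms cancel and isostasy reduces to e = (Σt_A − Σt_B) − (Σ(ρt)_A − Σ(ρt)_B) / ρ_m.
Σt_A = 31.12 km; Σt_B = 19.6 km; Σ(ρt)_A = 80144.86; Σ(ρt)_B = 52136 (in km·kg m⁻³).
e = (31.12 − 19.6) − (80144.86 − 52136) / 3320 = 3.08 km.

3.08 km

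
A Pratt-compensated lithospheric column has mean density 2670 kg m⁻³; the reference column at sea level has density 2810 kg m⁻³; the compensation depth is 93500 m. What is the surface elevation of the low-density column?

ρ_ref D = ρ (D + h) → h = D (ρ_ref − ρ)/ρ.
h = 93500 m × (2810 − 2670)/2670 = 4900 m.

4900 m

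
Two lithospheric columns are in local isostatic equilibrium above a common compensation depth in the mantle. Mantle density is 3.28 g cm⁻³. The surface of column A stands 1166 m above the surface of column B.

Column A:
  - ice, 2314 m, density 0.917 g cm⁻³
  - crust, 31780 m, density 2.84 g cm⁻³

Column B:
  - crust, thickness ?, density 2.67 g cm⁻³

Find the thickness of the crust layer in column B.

25600 m

Take the compensation level at the base of the deeper column (depth z_c below the surface of column A) and equate Σ ρ_i t_i down to z_c; mantle fills any gap and the z_c terms cancel.
Column A: 2314×0.917 + 31780×2.84 + (z_c − 34094)×3.28
Column B: 1166×0 + x×2.67 + (z_c − 1166 − 0 − x)×3.28
The z_c×3.28 term appears on both sides and cancels. Collect the known terms of each column as K = Σ(ρt)_known − 3.28 × (depth of known layers): K_A = 92377.138 − 3.28×34094 = −19451.182; K_B = 0 − 3.28×(1166 + 0) = −3824.48.
Balance: K_A = K_B − x×(3.28 − 2.67), so x = (K_B − K_A)/(3.28 − 2.67) = 15626.7/0.61 = 25600 m.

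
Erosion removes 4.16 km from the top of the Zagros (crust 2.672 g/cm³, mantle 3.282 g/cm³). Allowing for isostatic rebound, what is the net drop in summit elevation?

0.773 km

Rebound u = e ρ_c/ρ_m = 4.16 km × 2.672/3.282 = 3.387 km.
Net surface drop = e − u = 4.16 km − 3.387 km = e (ρ_m − ρ_c)/ρ_m = 0.773 km.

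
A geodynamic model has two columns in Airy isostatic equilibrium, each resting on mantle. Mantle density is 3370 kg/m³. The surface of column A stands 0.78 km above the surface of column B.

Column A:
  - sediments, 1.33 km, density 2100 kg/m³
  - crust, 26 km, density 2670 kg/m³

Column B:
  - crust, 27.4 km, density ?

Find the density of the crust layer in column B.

Take the compensation level at the base of the deeper column (depth z_c below the surface of column A) and equate Σ ρ_i t_i down to z_c; mantle fills any gap and the z_c terms cancel.
Column A: 1.33×2100 + 26×2670 + (z_c − 27.33)×3370
Column B: 0.78×0 + 27.4×ρ + (z_c − 0.78 − 27.4)×3370
The z_c×3370 term appears on both sides and cancels. Collect the known terms of each column as K = Σ(ρt)_known − 3370 × (depth of known layers): K_A = 72213 − 3370×27.33 = −19889.1; K_B = 0 − 3370×(0.78 + 27.4) = −94966.6.
Balance: K_A = K_B + 27.4×ρ, so ρ = (K_A − K_B)/27.4 = 75077.5/27.4 = 2740 kg/m³.

2740 kg/m³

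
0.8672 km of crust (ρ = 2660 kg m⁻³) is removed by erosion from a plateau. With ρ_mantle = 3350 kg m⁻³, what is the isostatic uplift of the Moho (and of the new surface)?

0.689 km

Unloading: uplift u = e ρ_c/ρ_m = 0.8672 km × 2660/3350 = 0.689 km.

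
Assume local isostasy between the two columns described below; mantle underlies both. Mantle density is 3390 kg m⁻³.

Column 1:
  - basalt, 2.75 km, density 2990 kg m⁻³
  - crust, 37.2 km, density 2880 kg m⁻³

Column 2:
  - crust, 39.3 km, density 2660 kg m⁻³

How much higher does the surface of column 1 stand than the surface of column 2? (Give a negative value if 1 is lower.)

−2.54 km

For any compensation level in the mantle, the mantle terms cancel and isostasy reduces to e = (Σt_1 − Σt_2) − (Σ(ρt)_1 − Σ(ρt)_2) / ρ_m.
Σt_1 = 39.95 km; Σt_2 = 39.3 km; Σ(ρt)_1 = 115358.5; Σ(ρt)_2 = 104538 (in km·kg m⁻³).
e = (39.95 − 39.3) − (115358.5 − 104538) / 3390 = −2.54 km.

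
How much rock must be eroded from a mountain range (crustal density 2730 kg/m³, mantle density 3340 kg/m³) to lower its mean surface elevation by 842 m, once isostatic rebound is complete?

Net drop Δ = e − u = e − e ρ_c/ρ_m = e (ρ_m − ρ_c)/ρ_m.
e = Δ ρ_m/(ρ_m − ρ_c) = 842 m × 3340/610 = 4610 m.

4610 m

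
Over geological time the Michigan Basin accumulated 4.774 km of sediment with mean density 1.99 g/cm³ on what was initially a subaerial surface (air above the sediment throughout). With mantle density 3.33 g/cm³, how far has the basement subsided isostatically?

2.85 km

Subaerial load: s = t ρ_sed / ρ_m = 4.774 km × 1.99/3.33 = 2.85 km.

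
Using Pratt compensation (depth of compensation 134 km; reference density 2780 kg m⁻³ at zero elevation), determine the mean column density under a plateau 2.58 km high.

Pratt balance: ρ_ref D = ρ (D + h).
ρ = ρ_ref D/(D + h) = 2780 × 134 km/(134 km + 2.58 km) = 2730 kg m⁻³.

2730 kg m⁻³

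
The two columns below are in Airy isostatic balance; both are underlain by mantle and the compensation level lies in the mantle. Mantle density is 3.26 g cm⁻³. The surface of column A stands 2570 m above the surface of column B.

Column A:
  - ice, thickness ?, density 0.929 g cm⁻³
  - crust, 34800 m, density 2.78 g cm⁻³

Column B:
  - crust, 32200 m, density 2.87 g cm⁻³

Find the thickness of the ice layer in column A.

1820 m

Take the compensation level at the base of the deeper column (depth z_c below the surface of column A) and equate Σ ρ_i t_i down to z_c; mantle fills any gap and the z_c terms cancel.
Column A: x×0.929 + 34800×2.78 + (z_c − 34800 − x)×3.26
Column B: 2570×0 + 32200×2.87 + (z_c − 2570 − 32200)×3.26
The z_c×3.26 term appears on both sides and cancels. Collect the known terms of each column as K = Σ(ρt)_known − 3.26 × (depth of known layers): K_A = 96744 − 3.26×34800 = −16704; K_B = 92414 − 3.26×(2570 + 32200) = −20936.2.
Balance: K_A − x×(3.26 − 0.929) = K_B, so x = (K_A − K_B)/(3.26 − 0.929) = 4232.2/2.331 = 1820 m.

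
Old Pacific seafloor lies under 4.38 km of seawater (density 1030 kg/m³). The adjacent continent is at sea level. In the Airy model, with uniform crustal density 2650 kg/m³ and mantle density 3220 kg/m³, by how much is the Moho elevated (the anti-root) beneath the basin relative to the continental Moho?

For local isostatic compensation: replacing crust with seawater at the top is compensated by replacing crust with mantle at the base: d (ρ_c − ρ_w) = a (ρ_m − ρ_c).
a = d (ρ_c − ρ_w)/(ρ_m − ρ_c) = 4.38 km × 1620/570 = 12.4 km.

12.4 km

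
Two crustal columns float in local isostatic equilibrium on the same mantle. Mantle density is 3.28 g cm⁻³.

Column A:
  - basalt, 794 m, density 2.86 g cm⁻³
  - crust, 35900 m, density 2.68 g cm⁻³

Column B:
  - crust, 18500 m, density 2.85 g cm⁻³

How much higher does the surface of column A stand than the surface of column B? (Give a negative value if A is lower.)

4240 m

For any compensation level in the mantle, the mantle terms cancel and isostasy reduces to e = (Σt_A − Σt_B) − (Σ(ρt)_A − Σ(ρt)_B) / ρ_m.
Σt_A = 36694 m; Σt_B = 18500 m; Σ(ρt)_A = 98482.84; Σ(ρt)_B = 52725 (in m·g cm⁻³).
e = (36694 − 18500) − (98482.84 − 52725) / 3.28 = 4240 m.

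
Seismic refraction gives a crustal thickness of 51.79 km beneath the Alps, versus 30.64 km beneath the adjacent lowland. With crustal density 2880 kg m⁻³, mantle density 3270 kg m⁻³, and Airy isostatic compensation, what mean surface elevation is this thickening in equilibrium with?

Excess crust Δ = 51.79 km − 30.64 km = 21.15 km, split between elevation h and root r with h + r = Δ.
Airy balance ρ_c h = (ρ_m − ρ_c) r gives r = h ρ_c/(ρ_m − ρ_c), so h (1 + ρ_c/(ρ_m − ρ_c)) = Δ, i.e. h = Δ (ρ_m − ρ_c)/ρ_m.
h = 21.15 km × 390/3270 = 2.52 km.

2.52 km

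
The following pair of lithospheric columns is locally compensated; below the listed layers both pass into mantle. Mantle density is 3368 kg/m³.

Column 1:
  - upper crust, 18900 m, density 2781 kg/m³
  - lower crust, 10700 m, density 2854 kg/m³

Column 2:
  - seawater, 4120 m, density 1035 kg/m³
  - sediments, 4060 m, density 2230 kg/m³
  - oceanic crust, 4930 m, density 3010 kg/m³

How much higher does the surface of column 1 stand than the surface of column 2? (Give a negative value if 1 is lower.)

For any compensation level in the mantle, the mantle terms cancel and isostasy reduces to e = (Σt_1 − Σt_2) − (Σ(ρt)_1 − Σ(ρt)_2) / ρ_m.
Σt_1 = 29600 m; Σt_2 = 13110 m; Σ(ρt)_1 = 83098700; Σ(ρt)_2 = 28157300 (in m·kg/m³).
e = (29600 − 13110) − (83098700 − 28157300) / 3368 = 177 m.

177 m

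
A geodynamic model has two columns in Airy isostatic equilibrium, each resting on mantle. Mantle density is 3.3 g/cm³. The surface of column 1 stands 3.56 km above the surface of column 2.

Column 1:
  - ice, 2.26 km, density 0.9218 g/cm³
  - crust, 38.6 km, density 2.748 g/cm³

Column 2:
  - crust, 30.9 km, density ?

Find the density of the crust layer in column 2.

Take the compensation level at the base of the deeper column (depth z_c below the surface of column 1) and equate Σ ρ_i t_i down to z_c; mantle fills any gap and the z_c terms cancel.
Column 1: 2.26×0.9218 + 38.6×2.748 + (z_c − 40.86)×3.3
Column 2: 3.56×0 + 30.9×ρ + (z_c − 3.56 − 30.9)×3.3
The z_c×3.3 term appears on both sides and cancels. Collect the known terms of each column as K = Σ(ρt)_known − 3.3 × (depth of known layers): K_1 = 108.156068 − 3.3×40.86 = −26.681932; K_2 = 0 − 3.3×(3.56 + 30.9) = −113.718.
Balance: K_1 = K_2 + 30.9×ρ, so ρ = (K_1 − K_2)/30.9 = 87.0361/30.9 = 2.82 g/cm³.

2.82 g/cm³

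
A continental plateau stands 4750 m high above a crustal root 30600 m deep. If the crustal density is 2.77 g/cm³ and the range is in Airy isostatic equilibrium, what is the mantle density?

Airy balance: ρ_c h = (ρ_m − ρ_c) r → ρ_m = ρ_c (1 + h/r).
ρ_m = 2.77 × (1 + 4750 m/30600 m) = 3.2 g/cm³.

3.2 g/cm³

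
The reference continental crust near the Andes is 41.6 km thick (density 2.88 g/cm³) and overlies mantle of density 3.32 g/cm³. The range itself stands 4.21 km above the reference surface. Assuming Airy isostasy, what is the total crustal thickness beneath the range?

Root depth r = h ρ_c / (ρ_m − ρ_c) = 4.21 km × 2.88 / 0.44 = 27.56 km.
Total thickness = T + h + r = 41.6 km + 4.21 km + 27.56 km = 73.4 km.

73.4 km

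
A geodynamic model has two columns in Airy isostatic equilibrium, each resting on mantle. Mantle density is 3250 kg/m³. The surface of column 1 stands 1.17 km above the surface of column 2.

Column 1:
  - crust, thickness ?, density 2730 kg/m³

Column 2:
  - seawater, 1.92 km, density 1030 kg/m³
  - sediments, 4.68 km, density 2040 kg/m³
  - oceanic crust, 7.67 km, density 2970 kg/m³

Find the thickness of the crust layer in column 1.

30.5 km

Take the compensation level at the base of the deeper column (depth z_c below the surface of column 1) and equate Σ ρ_i t_i down to z_c; mantle fills any gap and the z_c terms cancel.
Column 1: x×2730 + (z_c − 0 − x)×3250
Column 2: 1.17×0 + 1.92×1030 + 4.68×2040 + 7.67×2970 + (z_c − 1.17 − 14.27)×3250
The z_c×3250 term appears on both sides and cancels. Collect the known terms of each column as K = Σ(ρt)_known − 3250 × (depth of known layers): K_1 = 0 − 3250×0 = 0; K_2 = 34304.7 − 3250×(1.17 + 14.27) = −15875.3.
Balance: K_1 − x×(3250 − 2730) = K_2, so x = (K_1 − K_2)/(3250 − 2730) = 15875.3/520 = 30.5 km.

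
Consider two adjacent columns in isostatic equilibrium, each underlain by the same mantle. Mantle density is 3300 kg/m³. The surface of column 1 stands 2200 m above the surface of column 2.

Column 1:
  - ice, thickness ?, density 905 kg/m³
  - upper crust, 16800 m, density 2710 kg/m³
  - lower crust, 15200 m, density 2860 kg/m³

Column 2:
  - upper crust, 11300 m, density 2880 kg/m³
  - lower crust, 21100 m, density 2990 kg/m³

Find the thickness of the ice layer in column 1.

813 m

Take the compensation level at the base of the deeper column (depth z_c below the surface of column 1) and equate Σ ρ_i t_i down to z_c; mantle fills any gap and the z_c terms cancel.
Column 1: x×905 + 16800×2710 + 15200×2860 + (z_c − 32000 − x)×3300
Column 2: 2200×0 + 11300×2880 + 21100×2990 + (z_c − 2200 − 32400)×3300
The z_c×3300 term appears on both sides and cancels. Collect the known terms of each column as K = Σ(ρt)_known − 3300 × (depth of known layers): K_1 = 89000000 − 3300×32000 = −16600000; K_2 = 95633000 − 3300×(2200 + 32400) = −18547000.
Balance: K_1 − x×(3300 − 905) = K_2, so x = (K_1 − K_2)/(3300 − 905) = 1947000/2395 = 813 m.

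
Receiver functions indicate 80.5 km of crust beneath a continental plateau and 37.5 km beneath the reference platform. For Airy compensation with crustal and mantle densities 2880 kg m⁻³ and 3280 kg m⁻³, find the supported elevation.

5.24 km

Excess crust Δ = 80.5 km − 37.5 km = 43 km, split between elevation h and root r with h + r = Δ.
Airy balance ρ_c h = (ρ_m − ρ_c) r gives r = h ρ_c/(ρ_m − ρ_c), so h (1 + ρ_c/(ρ_m − ρ_c)) = Δ, i.e. h = Δ (ρ_m − ρ_c)/ρ_m.
h = 43 km × 400/3280 = 5.24 km.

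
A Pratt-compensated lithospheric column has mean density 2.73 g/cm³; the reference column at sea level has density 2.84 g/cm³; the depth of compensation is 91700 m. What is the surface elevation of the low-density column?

ρ_ref D = ρ (D + h) → h = D (ρ_ref − ρ)/ρ.
h = 91700 m × (2.84 − 2.73)/2.73 = 3690 m.

3690 m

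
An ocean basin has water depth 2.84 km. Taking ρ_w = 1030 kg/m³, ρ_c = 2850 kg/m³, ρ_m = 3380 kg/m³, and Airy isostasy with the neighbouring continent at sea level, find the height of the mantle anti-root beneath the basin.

9.75 km

By Archimedes' principle applied to the lithosphere: replacing crust with seawater at the top is compensated by replacing crust with mantle at the base: d (ρ_c − ρ_w) = a (ρ_m − ρ_c).
a = d (ρ_c − ρ_w)/(ρ_m − ρ_c) = 2.84 km × 1820/530 = 9.75 km.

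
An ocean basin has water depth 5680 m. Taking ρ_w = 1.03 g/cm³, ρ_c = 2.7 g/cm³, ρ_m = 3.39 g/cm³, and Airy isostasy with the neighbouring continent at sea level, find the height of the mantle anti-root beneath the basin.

13700 m

Balancing pressure at the compensation depth: replacing crust with seawater at the top is compensated by replacing crust with mantle at the base: d (ρ_c − ρ_w) = a (ρ_m − ρ_c).
a = d (ρ_c − ρ_w)/(ρ_m − ρ_c) = 5680 m × 1.67/0.69 = 13700 m.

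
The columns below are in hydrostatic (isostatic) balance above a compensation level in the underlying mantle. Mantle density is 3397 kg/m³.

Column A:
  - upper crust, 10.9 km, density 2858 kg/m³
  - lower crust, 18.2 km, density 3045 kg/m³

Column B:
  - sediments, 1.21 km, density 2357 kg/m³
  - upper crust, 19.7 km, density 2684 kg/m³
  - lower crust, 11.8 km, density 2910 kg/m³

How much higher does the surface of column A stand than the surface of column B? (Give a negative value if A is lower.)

−2.58 km

For any compensation level in the mantle, the mantle terms cancel and isostasy reduces to e = (Σt_A − Σt_B) − (Σ(ρt)_A − Σ(ρt)_B) / ρ_m.
Σt_A = 29.1 km; Σt_B = 32.71 km; Σ(ρt)_A = 86571.2; Σ(ρt)_B = 90064.77 (in km·kg/m³).
e = (29.1 − 32.71) − (86571.2 − 90064.77) / 3397 = −2.58 km.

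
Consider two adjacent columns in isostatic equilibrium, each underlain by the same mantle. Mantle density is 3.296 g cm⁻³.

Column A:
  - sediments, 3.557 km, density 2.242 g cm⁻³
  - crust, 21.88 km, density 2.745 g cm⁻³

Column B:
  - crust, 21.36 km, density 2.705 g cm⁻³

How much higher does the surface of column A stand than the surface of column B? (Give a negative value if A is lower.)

For any compensation level in the mantle, the mantle terms cancel and isostasy reduces to e = (Σt_A − Σt_B) − (Σ(ρt)_A − Σ(ρt)_B) / ρ_m.
Σt_A = 25.437 km; Σt_B = 21.36 km; Σ(ρt)_A = 68.035394; Σ(ρt)_B = 57.7788 (in km·g cm⁻³).
e = (25.437 − 21.36) − (68.035394 − 57.7788) / 3.296 = 0.965 km.

0.965 km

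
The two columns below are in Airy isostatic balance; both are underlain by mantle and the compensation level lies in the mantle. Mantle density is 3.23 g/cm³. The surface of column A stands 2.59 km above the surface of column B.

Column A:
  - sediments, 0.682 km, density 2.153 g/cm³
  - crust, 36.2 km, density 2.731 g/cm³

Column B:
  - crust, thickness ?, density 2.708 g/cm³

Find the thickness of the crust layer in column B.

Take the compensation level at the base of the deeper column (depth z_c below the surface of column A) and equate Σ ρ_i t_i down to z_c; mantle fills any gap and the z_c terms cancel.
Column A: 0.682×2.153 + 36.2×2.731 + (z_c − 36.882)×3.23
Column B: 2.59×0 + x×2.708 + (z_c − 2.59 − 0 − x)×3.23
The z_c×3.23 term appears on both sides and cancels. Collect the known terms of each column as K = Σ(ρt)_known − 3.23 × (depth of known layers): K_A = 100.330546 − 3.23×36.882 = −18.798314; K_B = 0 − 3.23×(2.59 + 0) = −8.3657.
Balance: K_A = K_B − x×(3.23 − 2.708), so x = (K_B − K_A)/(3.23 − 2.708) = 10.4326/0.522 = 20 km.

20 km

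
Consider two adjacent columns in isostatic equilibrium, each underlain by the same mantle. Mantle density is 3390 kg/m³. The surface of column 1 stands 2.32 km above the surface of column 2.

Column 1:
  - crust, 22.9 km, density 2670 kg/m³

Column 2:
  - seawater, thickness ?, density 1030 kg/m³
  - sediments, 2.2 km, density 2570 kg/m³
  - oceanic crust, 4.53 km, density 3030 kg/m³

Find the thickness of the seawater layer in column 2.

2.2 km

Take the compensation level at the base of the deeper column (depth z_c below the surface of column 1) and equate Σ ρ_i t_i down to z_c; mantle fills any gap and the z_c terms cancel.
Column 1: 22.9×2670 + (z_c − 22.9)×3390
Column 2: 2.32×0 + x×1030 + 2.2×2570 + 4.53×3030 + (z_c − 2.32 − 6.73 − x)×3390
The z_c×3390 term appears on both sides and cancels. Collect the known terms of each column as K = Σ(ρt)_known − 3390 × (depth of known layers): K_1 = 61143 − 3390×22.9 = −16488; K_2 = 19379.9 − 3390×(2.32 + 6.73) = −11299.6.
Balance: K_1 = K_2 − x×(3390 − 1030), so x = (K_2 − K_1)/(3390 − 1030) = 5188.4/2360 = 2.2 km.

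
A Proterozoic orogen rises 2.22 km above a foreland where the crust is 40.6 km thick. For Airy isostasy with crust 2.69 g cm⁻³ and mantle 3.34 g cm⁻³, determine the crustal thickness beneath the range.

52 km

Root depth r = h ρ_c / (ρ_m − ρ_c) = 2.22 km × 2.69 / 0.65 = 9.187 km.
Total thickness = T + h + r = 40.6 km + 2.22 km + 9.187 km = 52 km.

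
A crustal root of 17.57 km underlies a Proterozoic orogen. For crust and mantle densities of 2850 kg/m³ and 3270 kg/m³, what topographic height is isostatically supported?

Isostatic balance requires: ρ_c h = (ρ_m − ρ_c) r.
h = r (ρ_m − ρ_c) / ρ_c = 17.57 km × (3270 − 2850) / 2850 = 2.59 km.

2.59 km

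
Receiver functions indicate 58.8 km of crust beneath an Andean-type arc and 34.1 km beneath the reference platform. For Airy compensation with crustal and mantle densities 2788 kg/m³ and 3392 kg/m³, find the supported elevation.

Excess crust Δ = 58.8 km − 34.1 km = 24.7 km, split between elevation h and root r with h + r = Δ.
Airy balance ρ_c h = (ρ_m − ρ_c) r gives r = h ρ_c/(ρ_m − ρ_c), so h (1 + ρ_c/(ρ_m − ρ_c)) = Δ, i.e. h = Δ (ρ_m − ρ_c)/ρ_m.
h = 24.7 km × 604/3392 = 4.4 km.

4.4 km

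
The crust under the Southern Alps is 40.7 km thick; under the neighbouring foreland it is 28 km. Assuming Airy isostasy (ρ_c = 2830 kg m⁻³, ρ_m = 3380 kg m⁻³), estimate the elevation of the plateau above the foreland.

Excess crust Δ = 40.7 km − 28 km = 12.7 km, split between elevation h and root r with h + r = Δ.
Airy balance ρ_c h = (ρ_m − ρ_c) r gives r = h ρ_c/(ρ_m − ρ_c), so h (1 + ρ_c/(ρ_m − ρ_c)) = Δ, i.e. h = Δ (ρ_m − ρ_c)/ρ_m.
h = 12.7 km × 550/3380 = 2.07 km.

2.07 km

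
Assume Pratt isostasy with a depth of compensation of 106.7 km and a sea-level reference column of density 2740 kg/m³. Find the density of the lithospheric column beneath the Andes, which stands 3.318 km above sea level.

2660 kg/m³

Pratt balance: ρ_ref D = ρ (D + h).
ρ = ρ_ref D/(D + h) = 2740 × 106.7 km/(106.7 km + 3.318 km) = 2660 kg/m³.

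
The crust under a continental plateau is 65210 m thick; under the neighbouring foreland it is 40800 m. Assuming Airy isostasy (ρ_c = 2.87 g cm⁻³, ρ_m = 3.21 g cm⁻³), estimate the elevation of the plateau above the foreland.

2590 m

Excess crust Δ = 65210 m − 40800 m = 24410 m, split between elevation h and root r with h + r = Δ.
Airy balance ρ_c h = (ρ_m − ρ_c) r gives r = h ρ_c/(ρ_m − ρ_c), so h (1 + ρ_c/(ρ_m − ρ_c)) = Δ, i.e. h = Δ (ρ_m − ρ_c)/ρ_m.
h = 24410 m × 0.34/3.21 = 2590 m.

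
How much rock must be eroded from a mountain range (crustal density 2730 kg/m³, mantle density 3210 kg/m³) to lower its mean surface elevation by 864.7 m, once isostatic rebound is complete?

Net drop Δ = e − u = e − e ρ_c/ρ_m = e (ρ_m − ρ_c)/ρ_m.
e = Δ ρ_m/(ρ_m − ρ_c) = 864.7 m × 3210/480 = 5780 m.

5780 m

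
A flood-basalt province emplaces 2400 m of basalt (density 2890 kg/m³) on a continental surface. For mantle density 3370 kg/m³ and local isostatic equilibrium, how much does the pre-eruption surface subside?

2060 m

Subaerial loading: s = t ρ_load / ρ_m.
s = 2400 m × 2890/3370 = 2060 m.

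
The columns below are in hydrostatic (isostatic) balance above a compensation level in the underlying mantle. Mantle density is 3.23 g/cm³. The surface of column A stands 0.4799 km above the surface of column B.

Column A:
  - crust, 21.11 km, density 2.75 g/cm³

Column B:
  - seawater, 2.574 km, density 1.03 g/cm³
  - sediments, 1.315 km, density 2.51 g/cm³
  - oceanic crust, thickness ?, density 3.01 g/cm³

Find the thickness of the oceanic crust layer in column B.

Take the compensation level at the base of the deeper column (depth z_c below the surface of column A) and equate Σ ρ_i t_i down to z_c; mantle fills any gap and the z_c terms cancel.
Column A: 21.11×2.75 + (z_c − 21.11)×3.23
Column B: 0.4799×0 + 2.574×1.03 + 1.315×2.51 + x×3.01 + (z_c − 0.4799 − 3.889 − x)×3.23
The z_c×3.23 term appears on both sides and cancels. Collect the known terms of each column as K = Σ(ρt)_known − 3.23 × (depth of known layers): K_A = 58.0525 − 3.23×21.11 = −10.1328; K_B = 5.95187 − 3.23×(0.4799 + 3.889) = −8.159677.
Balance: K_A = K_B − x×(3.23 − 3.01), so x = (K_B − K_A)/(3.23 − 3.01) = 1.97312/0.22 = 8.97 km.

8.97 km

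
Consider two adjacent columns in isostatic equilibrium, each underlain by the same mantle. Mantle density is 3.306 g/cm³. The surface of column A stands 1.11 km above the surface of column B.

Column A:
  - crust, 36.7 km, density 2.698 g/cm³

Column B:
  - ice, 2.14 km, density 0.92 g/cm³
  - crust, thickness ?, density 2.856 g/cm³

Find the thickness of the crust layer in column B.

Take the compensation level at the base of the deeper column (depth z_c below the surface of column A) and equate Σ ρ_i t_i down to z_c; mantle fills any gap and the z_c terms cancel.
Column A: 36.7×2.698 + (z_c − 36.7)×3.306
Column B: 1.11×0 + 2.14×0.92 + x×2.856 + (z_c − 1.11 − 2.14 − x)×3.306
The z_c×3.306 term appears on both sides and cancels. Collect the known terms of each column as K = Σ(ρt)_known − 3.306 × (depth of known layers): K_A = 99.0166 − 3.306×36.7 = −22.3136; K_B = 1.9688 − 3.306×(1.11 + 2.14) = −8.7757.
Balance: K_A = K_B − x×(3.306 − 2.856), so x = (K_B − K_A)/(3.306 − 2.856) = 13.5379/0.45 = 30.1 km.

30.1 km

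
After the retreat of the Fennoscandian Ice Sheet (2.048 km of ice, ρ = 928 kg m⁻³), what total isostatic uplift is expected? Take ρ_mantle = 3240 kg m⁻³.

Removing the load lets mantle flow back in; uplift u satisfies ρ_ice t = ρ_m u.
u = t ρ_ice/ρ_m = 2.048 km × 928/3240 = 0.587 km.

0.587 km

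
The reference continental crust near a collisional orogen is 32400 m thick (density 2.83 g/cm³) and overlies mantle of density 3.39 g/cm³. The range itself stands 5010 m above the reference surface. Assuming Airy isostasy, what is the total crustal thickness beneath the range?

Root depth r = h ρ_c / (ρ_m − ρ_c) = 5010 m × 2.83 / 0.56 = 25320 m.
Total thickness = T + h + r = 32400 m + 5010 m + 25320 m = 62700 m.

62700 m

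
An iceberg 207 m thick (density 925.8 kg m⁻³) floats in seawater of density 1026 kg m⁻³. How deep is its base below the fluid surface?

Draft d = t ρ_obj/ρ_fluid = 207 m × 925.8/1026 = 187 m.

187 m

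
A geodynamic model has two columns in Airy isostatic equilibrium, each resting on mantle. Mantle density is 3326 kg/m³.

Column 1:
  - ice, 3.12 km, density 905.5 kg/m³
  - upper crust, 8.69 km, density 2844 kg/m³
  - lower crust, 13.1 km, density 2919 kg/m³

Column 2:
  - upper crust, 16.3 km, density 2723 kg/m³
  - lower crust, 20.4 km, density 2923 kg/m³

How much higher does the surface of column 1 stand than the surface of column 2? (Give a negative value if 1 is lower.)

For any compensation level in the mantle, the mantle terms cancel and isostasy reduces to e = (Σt_1 − Σt_2) − (Σ(ρt)_1 − Σ(ρt)_2) / ρ_m.
Σt_1 = 24.91 km; Σt_2 = 36.7 km; Σ(ρt)_1 = 65778.42; Σ(ρt)_2 = 104014.1 (in km·kg/m³).
e = (24.91 − 36.7) − (65778.42 − 104014.1) / 3326 = −0.294 km.

−0.294 km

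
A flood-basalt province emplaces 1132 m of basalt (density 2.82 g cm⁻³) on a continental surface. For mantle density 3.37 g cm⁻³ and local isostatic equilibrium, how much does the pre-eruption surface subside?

Subaerial loading: s = t ρ_load / ρ_m.
s = 1132 m × 2.82/3.37 = 947 m.

947 m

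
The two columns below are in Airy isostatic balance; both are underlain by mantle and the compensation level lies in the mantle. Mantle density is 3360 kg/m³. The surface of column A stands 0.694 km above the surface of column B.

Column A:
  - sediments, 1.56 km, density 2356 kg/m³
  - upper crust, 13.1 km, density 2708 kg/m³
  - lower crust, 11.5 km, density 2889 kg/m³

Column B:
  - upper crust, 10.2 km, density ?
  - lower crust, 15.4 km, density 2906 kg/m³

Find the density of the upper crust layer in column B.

2750 kg/m³

Take the compensation level at the base of the deeper column (depth z_c below the surface of column A) and equate Σ ρ_i t_i down to z_c; mantle fills any gap and the z_c terms cancel.
Column A: 1.56×2356 + 13.1×2708 + 11.5×2889 + (z_c − 26.16)×3360
Column B: 0.694×0 + 10.2×ρ + 15.4×2906 + (z_c − 0.694 − 25.6)×3360
The z_c×3360 term appears on both sides and cancels. Collect the known terms of each column as K = Σ(ρt)_known − 3360 × (depth of known layers): K_A = 72373.66 − 3360×26.16 = −15523.94; K_B = 44752.4 − 3360×(0.694 + 25.6) = −43595.44.
Balance: K_A = K_B + 10.2×ρ, so ρ = (K_A − K_B)/10.2 = 28071.5/10.2 = 2750 kg/m³.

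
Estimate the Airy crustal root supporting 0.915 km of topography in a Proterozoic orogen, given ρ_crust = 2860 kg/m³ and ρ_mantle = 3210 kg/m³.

7.48 km

In Airy isostatic equilibrium: the weight of the topography is balanced by the buoyancy of the root, ρ_c h = (ρ_m − ρ_c) r.
r = h · ρ_c / (ρ_m − ρ_c) = 0.915 km × 2860 / (3210 − 2860) = 7.48 km.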